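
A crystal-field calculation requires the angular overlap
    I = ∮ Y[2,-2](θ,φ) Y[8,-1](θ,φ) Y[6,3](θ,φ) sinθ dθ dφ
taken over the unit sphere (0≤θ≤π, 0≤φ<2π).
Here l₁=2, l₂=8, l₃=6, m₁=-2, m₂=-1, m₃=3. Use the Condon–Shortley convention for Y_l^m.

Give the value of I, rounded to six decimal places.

m-sum 0 ✓  L=16 even ✓  6≤6≤10 ✓
Π(2lᵢ+1) = 5×17×13 = 1105
triangle coeff Δ(2,8,6) = 1/30940
Σ_t [2,2]: t=2:+1/2073600 = 1/2073600
(3j)²=28/1105 [(2 8 6; 0 0 0)], sign=+1
Σ_t [4,4]: t=4:+1/52254720 = 1/52254720
(3j)²=1/884 [(2 8 6; -2 -1 3)], sign=-1
⇒ 4πI² = 7/221
I = (-1)√(7/221/(4π)) = -0.05020511

-0.050205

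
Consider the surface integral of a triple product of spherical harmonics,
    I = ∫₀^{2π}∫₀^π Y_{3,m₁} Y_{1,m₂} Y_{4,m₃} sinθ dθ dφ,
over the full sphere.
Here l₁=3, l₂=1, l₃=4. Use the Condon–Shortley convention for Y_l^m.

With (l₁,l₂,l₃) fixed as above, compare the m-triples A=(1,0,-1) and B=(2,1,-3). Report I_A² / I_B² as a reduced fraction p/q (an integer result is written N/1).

5/7

Same 3,1,4: normalisation and zero-m 3j drop out of the ratio.
A: Δ: 0! 6! 2! / 9! → 1/252; sum: t=0:+1/48 = 1/48; 3j²(3 1 4; 1 0 -1) = Δ·Π!·Σ² = 5/84  (sign -1)
B: Δ: 0! 6! 2! / 9! → 1/252; sum: t=0:+1/240 = 1/240; 3j²(3 1 4; 2 1 -3) = Δ·Π!·Σ² = 1/12  (sign -1)
I_A²/I_B² = (5/84)/(1/12) = 5/7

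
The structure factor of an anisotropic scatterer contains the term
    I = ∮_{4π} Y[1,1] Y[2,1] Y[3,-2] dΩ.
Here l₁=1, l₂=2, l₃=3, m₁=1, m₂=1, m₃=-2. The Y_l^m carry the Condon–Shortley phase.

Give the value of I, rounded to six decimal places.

0.261169

Checks pass: Σm=0; 6 even; l₃=3∈[1,3].
(2·1+1)(2·2+1)(2·3+1) = 105
Δ: 0! 2! 4! / 7! → 1/105
sum: t=0:+1/4 = 1/4
3j²(1 2 3; 0 0 0) = Δ·Π!·Σ² = 3/35  (sign -1)
sum: t=0:+1/12 = 1/12
3j²(1 2 3; 1 1 -2) = Δ·Π!·Σ² = 2/21  (sign -1)
combine: 4πI² = 105·3/35·2/21 = 6/7
take √, sign +1: I = 0.26116903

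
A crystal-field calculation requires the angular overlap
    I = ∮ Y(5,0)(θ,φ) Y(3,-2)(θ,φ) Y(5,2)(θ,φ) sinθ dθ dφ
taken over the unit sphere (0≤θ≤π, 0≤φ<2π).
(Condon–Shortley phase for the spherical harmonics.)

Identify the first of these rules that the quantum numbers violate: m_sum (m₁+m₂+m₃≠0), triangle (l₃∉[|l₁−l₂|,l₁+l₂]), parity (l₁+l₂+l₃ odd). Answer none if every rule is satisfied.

azimuthal sum: 0 − 2 + 2 = 0  ✓
2 ≤ 5 ≤ 8 (triangle on l)  ✓
L = 5 + 3 + 5 = 13 (odd)  ✗

parity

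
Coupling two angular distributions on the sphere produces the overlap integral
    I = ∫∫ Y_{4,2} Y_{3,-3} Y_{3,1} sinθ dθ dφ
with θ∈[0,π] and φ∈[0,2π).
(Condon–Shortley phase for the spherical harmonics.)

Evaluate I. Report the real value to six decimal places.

Rules hold: Σm=0, L=10 even, 1≤3≤7.
N = 9·7·7 = 441
Δ = 4!·4!·2!/11! = 1/34650
Racah Σ t=1..3: t=1:−1/72 t=2:+1/16 t=3:−1/72 = 5/144
⇒ 3j(4 3 3; 0 0 0)² = 2/77, sgn -1
Racah Σ t=0..0: t=0:+1/192 = 1/192
⇒ 3j(4 3 3; 2 -3 1)² = 3/77, sgn +1
4πI² = N·(3j₀)²·(3jₘ)² = 54/121
I = -1·√(0.446281/4π) = -0.18845135

-0.188451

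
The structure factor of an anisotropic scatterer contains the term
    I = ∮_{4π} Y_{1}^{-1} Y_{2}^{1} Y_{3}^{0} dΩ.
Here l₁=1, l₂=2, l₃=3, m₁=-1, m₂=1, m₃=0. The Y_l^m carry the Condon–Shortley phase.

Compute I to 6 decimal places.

Checks pass: Σm=0; 6 even; l₃=3∈[1,3].
(2·1+1)(2·2+1)(2·3+1) = 105
Δ: 0! 2! 4! / 7! → 1/105
sum: t=0:+1/4 = 1/4
3j²(1 2 3; 0 0 0) = Δ·Π!·Σ² = 3/35  (sign -1)
sum: t=0:+1/12 = 1/12
3j²(1 2 3; -1 1 0) = Δ·Π!·Σ² = 1/35  (sign -1)
combine: 4πI² = 105·3/35·1/35 = 9/35
take √, sign +1: I = 0.14304817

0.143048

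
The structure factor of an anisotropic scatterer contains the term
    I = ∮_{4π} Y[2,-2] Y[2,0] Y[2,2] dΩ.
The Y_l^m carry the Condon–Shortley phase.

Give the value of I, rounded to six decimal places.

-0.180224

Checks pass: Σm=0; 6 even; l₃=2∈[0,4].
(2·2+1)(2·2+1)(2·2+1) = 125
Δ: 2! 2! 2! / 7! → 1/630
sum: t=0:+1/8 t=1:−1/1 t=2:+1/8 = -3/4
3j²(2 2 2; 0 0 0) = Δ·Π!·Σ² = 2/35  (sign -1)
sum: t=2:+1/8 = 1/8
3j²(2 2 2; -2 0 2) = Δ·Π!·Σ² = 2/35  (sign +1)
combine: 4πI² = 125·2/35·2/35 = 20/49
take √, sign -1: I = -0.18022375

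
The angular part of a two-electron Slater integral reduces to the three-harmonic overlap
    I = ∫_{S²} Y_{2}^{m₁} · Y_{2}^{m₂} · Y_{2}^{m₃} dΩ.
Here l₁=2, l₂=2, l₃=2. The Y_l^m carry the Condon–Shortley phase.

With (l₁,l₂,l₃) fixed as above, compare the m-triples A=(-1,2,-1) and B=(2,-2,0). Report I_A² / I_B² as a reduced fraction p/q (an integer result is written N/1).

3/2

Shared (l₁,l₂,l₃)=(2,2,2): N and (l;000)² cancel in I_A²/I_B².
A: Δ = 2!·2!·2!/7! = 1/630; Racah Σ t=2..2: t=2:+1/4 = 1/4; ⇒ 3j(2 2 2; -1 2 -1)² = 3/35, sgn -1
B: Δ = 2!·2!·2!/7! = 1/630; Racah Σ t=0..0: t=0:+1/8 = 1/8; ⇒ 3j(2 2 2; 2 -2 0)² = 2/35, sgn +1
I_A²/I_B² = (3/35)/(2/35) = 3/2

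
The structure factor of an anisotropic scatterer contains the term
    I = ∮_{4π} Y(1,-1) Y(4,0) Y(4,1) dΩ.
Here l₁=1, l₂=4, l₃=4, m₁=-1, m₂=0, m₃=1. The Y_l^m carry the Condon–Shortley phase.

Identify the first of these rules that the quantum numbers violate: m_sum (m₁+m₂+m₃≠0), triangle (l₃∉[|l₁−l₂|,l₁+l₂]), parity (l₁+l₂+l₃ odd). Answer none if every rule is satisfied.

azimuthal sum: -1 + 0 + 1 = 0  ✓
3 ≤ 4 ≤ 5 (triangle on l)  ✓
L = 1 + 4 + 4 = 9 (odd)  ✗

parity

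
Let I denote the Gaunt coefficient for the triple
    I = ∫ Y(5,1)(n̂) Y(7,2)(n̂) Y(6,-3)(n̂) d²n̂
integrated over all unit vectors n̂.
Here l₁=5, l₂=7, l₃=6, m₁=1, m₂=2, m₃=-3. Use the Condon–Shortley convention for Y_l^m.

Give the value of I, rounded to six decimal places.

Checks pass: Σm=0; 18 even; l₃=6∈[2,12].
(2·5+1)(2·7+1)(2·6+1) = 2145
Δ: 6! 4! 8! / 19! → 1/174594420
sum: t=1:−1/4147200 t=2:+1/207360 t=3:−1/82944 t=4:+1/207360 t=5:−1/4147200 = -1/345600
3j²(5 7 6; 0 0 0) = Δ·Π!·Σ² = 420/46189  (sign -1)
sum: t=1:−1/29030400 t=2:+1/967680 t=3:−1/311040 t=4:+1/829440 = -11/10886400
3j²(5 7 6; 1 2 -3) = Δ·Π!·Σ² = 1408/146965  (sign +1)
combine: 4πI² = 2145·420/46189·1408/146965 = 253440/1356277
take √, sign -1: I = -0.12194344

-0.121943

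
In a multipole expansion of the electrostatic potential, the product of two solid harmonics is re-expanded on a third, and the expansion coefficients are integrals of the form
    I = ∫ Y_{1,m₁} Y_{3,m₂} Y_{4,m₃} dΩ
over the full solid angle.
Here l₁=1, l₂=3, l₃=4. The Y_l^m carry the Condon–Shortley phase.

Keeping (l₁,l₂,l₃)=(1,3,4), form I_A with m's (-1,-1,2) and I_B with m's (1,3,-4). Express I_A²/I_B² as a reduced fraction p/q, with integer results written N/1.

15/28

Same 1,3,4: normalisation and zero-m 3j drop out of the ratio.
A: Δ: 0! 2! 6! / 9! → 1/252; sum: t=0:+1/96 = 1/96; 3j²(1 3 4; -1 -1 2) = Δ·Π!·Σ² = 5/84  (sign +1)
B: Δ: 0! 2! 6! / 9! → 1/252; sum: t=0:+1/1440 = 1/1440; 3j²(1 3 4; 1 3 -4) = Δ·Π!·Σ² = 1/9  (sign +1)
I_A²/I_B² = (5/84)/(1/9) = 15/28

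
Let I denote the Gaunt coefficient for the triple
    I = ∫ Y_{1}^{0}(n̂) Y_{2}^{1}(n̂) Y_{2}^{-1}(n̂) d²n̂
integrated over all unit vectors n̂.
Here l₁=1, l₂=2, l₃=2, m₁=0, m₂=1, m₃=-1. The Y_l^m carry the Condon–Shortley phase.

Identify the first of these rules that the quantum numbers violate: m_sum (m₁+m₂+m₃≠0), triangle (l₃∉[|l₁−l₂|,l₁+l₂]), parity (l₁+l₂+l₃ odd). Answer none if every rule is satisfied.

azimuthal sum: 0 + 1 − 1 = 0  ✓
1 ≤ 2 ≤ 3 (triangle on l)  ✓
L = 1 + 2 + 2 = 5 (odd)  ✗

parity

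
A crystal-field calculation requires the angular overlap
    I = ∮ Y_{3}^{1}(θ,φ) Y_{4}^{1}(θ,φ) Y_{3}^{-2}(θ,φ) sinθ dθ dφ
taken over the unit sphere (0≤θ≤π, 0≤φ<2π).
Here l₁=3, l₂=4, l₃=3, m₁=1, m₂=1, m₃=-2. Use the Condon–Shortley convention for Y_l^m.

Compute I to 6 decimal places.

0.145070

Rules hold: Σm=0, L=10 even, 1≤3≤7.
N = 7·9·7 = 441
Δ = 4!·2!·4!/11! = 1/34650
Racah Σ t=1..3: t=1:−1/72 t=2:+1/16 t=3:−1/72 = 5/144
⇒ 3j(3 4 3; 0 0 0)² = 2/77, sgn -1
Racah Σ t=1..2: t=1:−1/144 t=2:+1/48 = 1/72
⇒ 3j(3 4 3; 1 1 -2)² = 16/693, sgn -1
4πI² = N·(3j₀)²·(3jₘ)² = 32/121
I = +1·√(0.264463/4π) = 0.14506992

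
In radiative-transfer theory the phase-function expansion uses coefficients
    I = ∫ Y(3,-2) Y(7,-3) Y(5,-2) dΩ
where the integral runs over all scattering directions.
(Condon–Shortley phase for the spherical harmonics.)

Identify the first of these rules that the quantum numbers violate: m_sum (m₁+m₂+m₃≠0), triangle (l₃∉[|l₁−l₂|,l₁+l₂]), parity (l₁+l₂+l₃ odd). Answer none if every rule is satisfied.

Σmᵢ = -7  ✗
l₃∈[|l₁−l₂|,l₁+l₂]=[4,10], have l₃=5
Σlᵢ = 15 ⇒ odd

m_sum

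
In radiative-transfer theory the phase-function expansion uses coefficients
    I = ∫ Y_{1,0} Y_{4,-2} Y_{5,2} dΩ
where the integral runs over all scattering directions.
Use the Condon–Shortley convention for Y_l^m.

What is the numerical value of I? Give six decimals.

0.225034

m-sum 0 ✓  L=10 even ✓  3≤5≤5 ✓
Π(2lᵢ+1) = 3×9×11 = 297
triangle coeff Δ(1,4,5) = 1/495
Σ_t [0,0]: t=0:+1/576 = 1/576
(3j)²=5/99 [(1 4 5; 0 0 0)], sign=-1
Σ_t [0,0]: t=0:+1/1440 = 1/1440
(3j)²=7/165 [(1 4 5; 0 -2 2)], sign=-1
⇒ 4πI² = 7/11
I = (+1)√(7/11/(4π)) = 0.22503380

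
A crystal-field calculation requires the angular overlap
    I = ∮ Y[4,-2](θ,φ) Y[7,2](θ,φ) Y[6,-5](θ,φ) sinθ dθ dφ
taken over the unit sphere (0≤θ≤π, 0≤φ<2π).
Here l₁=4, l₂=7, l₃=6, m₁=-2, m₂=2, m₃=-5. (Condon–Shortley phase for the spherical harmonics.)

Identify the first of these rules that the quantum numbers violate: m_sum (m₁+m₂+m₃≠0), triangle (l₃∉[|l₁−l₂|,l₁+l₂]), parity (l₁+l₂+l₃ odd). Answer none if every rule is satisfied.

azimuthal sum: -2 + 2 − 5 = -5  ✗
3 ≤ 6 ≤ 11 (triangle on l)
L = 4 + 7 + 6 = 17 (odd)

m_sum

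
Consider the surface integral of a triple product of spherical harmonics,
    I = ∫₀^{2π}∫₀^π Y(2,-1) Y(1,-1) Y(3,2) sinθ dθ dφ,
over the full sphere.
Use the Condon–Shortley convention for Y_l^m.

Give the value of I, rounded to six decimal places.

m-sum 0 ✓  L=6 even ✓  1≤3≤3 ✓
Π(2lᵢ+1) = 5×3×7 = 105
triangle coeff Δ(2,1,3) = 1/105
Σ_t [0,0]: t=0:+1/4 = 1/4
(3j)²=3/35 [(2 1 3; 0 0 0)], sign=-1
Σ_t [0,0]: t=0:+1/12 = 1/12
(3j)²=2/21 [(2 1 3; -1 -1 2)], sign=-1
⇒ 4πI² = 6/7
I = (+1)√(6/7/(4π)) = 0.26116903

0.261169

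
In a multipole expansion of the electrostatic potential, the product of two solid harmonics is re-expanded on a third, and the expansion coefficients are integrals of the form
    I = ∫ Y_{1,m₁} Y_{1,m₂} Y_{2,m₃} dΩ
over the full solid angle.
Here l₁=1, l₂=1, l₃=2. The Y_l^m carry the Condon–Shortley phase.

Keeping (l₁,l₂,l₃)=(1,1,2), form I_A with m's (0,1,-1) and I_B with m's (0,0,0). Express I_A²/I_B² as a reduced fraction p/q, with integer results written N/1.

Shared (l₁,l₂,l₃)=(1,1,2): N and (l;000)² cancel in I_A²/I_B².
A: Δ = 0!·2!·2!/5! = 1/30; Racah Σ t=0..0: t=0:+1/2 = 1/2; ⇒ 3j(1 1 2; 0 1 -1)² = 1/10, sgn -1
B: Δ = 0!·2!·2!/5! = 1/30; Racah Σ t=0..0: t=0:+1/1 = 1/1; ⇒ 3j(1 1 2; 0 0 0)² = 2/15, sgn +1
I_A²/I_B² = (1/10)/(2/15) = 3/4

3/4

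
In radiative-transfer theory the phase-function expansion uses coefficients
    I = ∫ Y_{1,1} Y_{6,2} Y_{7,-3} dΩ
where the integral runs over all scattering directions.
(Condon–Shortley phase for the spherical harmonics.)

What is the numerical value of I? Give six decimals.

-0.234717

Rules hold: Σm=0, L=14 even, 5≤7≤7.
N = 3·13·15 = 585
Δ = 0!·2!·12!/15! = 1/1365
Racah Σ t=0..0: t=0:+1/518400 = 1/518400
⇒ 3j(1 6 7; 0 0 0)² = 7/195, sgn -1
Racah Σ t=0..0: t=0:+1/1935360 = 1/1935360
⇒ 3j(1 6 7; 1 2 -3)² = 3/91, sgn +1
4πI² = N·(3j₀)²·(3jₘ)² = 9/13
I = -1·√(0.692308/4π) = -0.23471705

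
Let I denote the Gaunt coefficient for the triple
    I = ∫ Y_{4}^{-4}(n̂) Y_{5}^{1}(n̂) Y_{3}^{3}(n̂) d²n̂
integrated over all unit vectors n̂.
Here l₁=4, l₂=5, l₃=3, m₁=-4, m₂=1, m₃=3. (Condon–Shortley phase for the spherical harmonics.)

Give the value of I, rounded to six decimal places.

0.050679

m-sum 0 ✓  L=12 even ✓  1≤3≤9 ✓
Π(2lᵢ+1) = 9×11×7 = 693
triangle coeff Δ(4,5,3) = 1/180180
Σ_t [2,4]: t=2:+1/576 t=3:−1/144 t=4:+1/576 = -1/288
(3j)²=20/1001 [(4 5 3; 0 0 0)], sign=+1
Σ_t [6,6]: t=6:+1/34560 = 1/34560
(3j)²=1/429 [(4 5 3; -4 1 3)], sign=+1
⇒ 4πI² = 60/1859
I = (+1)√(60/1859/(4π)) = 0.05067935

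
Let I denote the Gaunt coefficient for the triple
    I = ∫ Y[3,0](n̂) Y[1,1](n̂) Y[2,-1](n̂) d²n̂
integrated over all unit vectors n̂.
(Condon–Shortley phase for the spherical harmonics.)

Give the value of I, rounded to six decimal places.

Checks pass: Σm=0; 6 even; l₃=2∈[2,4].
(2·3+1)(2·1+1)(2·2+1) = 105
Δ: 2! 4! 0! / 7! → 1/105
sum: t=1:−1/4 = -1/4
3j²(3 1 2; 0 0 0) = Δ·Π!·Σ² = 3/35  (sign -1)
sum: t=2:+1/12 = 1/12
3j²(3 1 2; 0 1 -1) = Δ·Π!·Σ² = 1/35  (sign -1)
combine: 4πI² = 105·3/35·1/35 = 9/35
take √, sign +1: I = 0.14304817

0.143048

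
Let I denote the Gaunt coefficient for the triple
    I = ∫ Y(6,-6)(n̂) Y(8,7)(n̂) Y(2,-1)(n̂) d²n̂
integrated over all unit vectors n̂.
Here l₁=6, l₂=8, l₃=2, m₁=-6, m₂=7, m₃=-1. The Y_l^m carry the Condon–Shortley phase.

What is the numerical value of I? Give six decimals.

-0.181017

Checks pass: Σm=0; 16 even; l₃=2∈[2,14].
(2·6+1)(2·8+1)(2·2+1) = 1105
Δ: 12! 0! 4! / 17! → 1/30940
sum: t=6:+1/2073600 = 1/2073600
3j²(6 8 2; 0 0 0) = Δ·Π!·Σ² = 28/1105  (sign +1)
sum: t=12:+1/2874009600 = 1/2874009600
3j²(6 8 2; -6 7 -1) = Δ·Π!·Σ² = 1/68  (sign -1)
combine: 4πI² = 1105·28/1105·1/68 = 7/17
take √, sign -1: I = -0.18101711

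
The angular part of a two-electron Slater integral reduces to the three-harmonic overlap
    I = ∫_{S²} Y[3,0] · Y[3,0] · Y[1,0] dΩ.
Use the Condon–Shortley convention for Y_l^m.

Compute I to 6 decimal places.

0.000000

L=7 odd ⇒ parity kills the (l;000) factor ⇒ I = 0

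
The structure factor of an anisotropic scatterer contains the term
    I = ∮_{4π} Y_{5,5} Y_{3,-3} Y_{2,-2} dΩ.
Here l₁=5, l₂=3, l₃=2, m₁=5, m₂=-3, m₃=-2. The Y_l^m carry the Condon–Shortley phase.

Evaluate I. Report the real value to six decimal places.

-0.347235

Rules hold: Σm=0, L=10 even, 2≤2≤8.
N = 11·7·5 = 385
Δ = 6!·4!·0!/11! = 1/2310
Racah Σ t=3..3: t=3:−1/144 = -1/144
⇒ 3j(5 3 2; 0 0 0)² = 10/231, sgn -1
Racah Σ t=0..0: t=0:+1/17280 = 1/17280
⇒ 3j(5 3 2; 5 -3 -2)² = 1/11, sgn +1
4πI² = N·(3j₀)²·(3jₘ)² = 50/33
I = -1·√(1.51515/4π) = -0.34723469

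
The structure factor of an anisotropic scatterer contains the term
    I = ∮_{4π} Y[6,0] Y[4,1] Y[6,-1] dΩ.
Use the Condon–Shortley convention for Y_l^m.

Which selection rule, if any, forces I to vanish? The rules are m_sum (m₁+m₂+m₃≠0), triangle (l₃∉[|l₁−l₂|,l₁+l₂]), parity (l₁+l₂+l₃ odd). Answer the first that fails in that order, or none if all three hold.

none

azimuthal sum: 0 + 1 − 1 = 0  ✓
2 ≤ 6 ≤ 10 (triangle on l)  ✓
L = 6 + 4 + 6 = 16 (even)  ✓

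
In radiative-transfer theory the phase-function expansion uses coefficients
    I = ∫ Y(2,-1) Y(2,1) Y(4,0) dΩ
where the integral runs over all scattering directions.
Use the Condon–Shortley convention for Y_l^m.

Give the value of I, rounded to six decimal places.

0.161197

m-sum 0 ✓  L=8 even ✓  0≤4≤4 ✓
Π(2lᵢ+1) = 5×5×9 = 225
triangle coeff Δ(2,2,4) = 1/630
Σ_t [0,0]: t=0:+1/16 = 1/16
(3j)²=2/35 [(2 2 4; 0 0 0)], sign=+1
Σ_t [0,0]: t=0:+1/36 = 1/36
(3j)²=8/315 [(2 2 4; -1 1 0)], sign=+1
⇒ 4πI² = 16/49
I = (+1)√(16/49/(4π)) = 0.16119702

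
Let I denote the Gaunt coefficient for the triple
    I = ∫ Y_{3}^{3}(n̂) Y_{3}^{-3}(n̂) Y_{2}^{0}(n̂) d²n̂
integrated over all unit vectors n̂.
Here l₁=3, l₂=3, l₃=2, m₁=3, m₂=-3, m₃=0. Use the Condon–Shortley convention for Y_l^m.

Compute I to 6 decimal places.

0.210261

Checks pass: Σm=0; 8 even; l₃=2∈[0,6].
(2·3+1)(2·3+1)(2·2+1) = 245
Δ: 4! 2! 2! / 9! → 1/3780
sum: t=1:−1/24 t=2:+1/4 t=3:−1/24 = 1/6
3j²(3 3 2; 0 0 0) = Δ·Π!·Σ² = 4/105  (sign +1)
sum: t=0:+1/96 = 1/96
3j²(3 3 2; 3 -3 0) = Δ·Π!·Σ² = 5/84  (sign +1)
combine: 4πI² = 245·4/105·5/84 = 5/9
take √, sign +1: I = 0.21026104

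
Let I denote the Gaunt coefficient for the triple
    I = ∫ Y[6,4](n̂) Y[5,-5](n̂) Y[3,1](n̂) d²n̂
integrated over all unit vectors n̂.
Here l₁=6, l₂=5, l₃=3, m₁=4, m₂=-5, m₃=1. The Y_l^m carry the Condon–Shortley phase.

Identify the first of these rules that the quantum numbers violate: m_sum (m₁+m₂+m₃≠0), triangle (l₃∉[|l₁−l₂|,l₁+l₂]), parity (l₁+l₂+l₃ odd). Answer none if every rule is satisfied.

none

azimuthal sum: 4 − 5 + 1 = 0  ✓
1 ≤ 3 ≤ 11 (triangle on l)  ✓
L = 6 + 5 + 3 = 14 (even)  ✓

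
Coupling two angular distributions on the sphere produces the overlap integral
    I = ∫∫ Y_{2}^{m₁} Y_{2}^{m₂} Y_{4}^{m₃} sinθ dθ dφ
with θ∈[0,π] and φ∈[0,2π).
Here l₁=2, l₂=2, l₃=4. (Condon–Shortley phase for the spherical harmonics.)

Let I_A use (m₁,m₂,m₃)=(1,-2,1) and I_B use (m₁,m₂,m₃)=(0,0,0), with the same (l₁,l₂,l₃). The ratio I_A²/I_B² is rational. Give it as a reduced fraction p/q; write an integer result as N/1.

Shared (l₁,l₂,l₃)=(2,2,4): N and (l;000)² cancel in I_A²/I_B².
A: Δ = 0!·4!·4!/9! = 1/630; Racah Σ t=0..0: t=0:+1/144 = 1/144; ⇒ 3j(2 2 4; 1 -2 1)² = 1/126, sgn -1
B: Δ = 0!·4!·4!/9! = 1/630; Racah Σ t=0..0: t=0:+1/16 = 1/16; ⇒ 3j(2 2 4; 0 0 0)² = 2/35, sgn +1
I_A²/I_B² = (1/126)/(2/35) = 5/36

5/36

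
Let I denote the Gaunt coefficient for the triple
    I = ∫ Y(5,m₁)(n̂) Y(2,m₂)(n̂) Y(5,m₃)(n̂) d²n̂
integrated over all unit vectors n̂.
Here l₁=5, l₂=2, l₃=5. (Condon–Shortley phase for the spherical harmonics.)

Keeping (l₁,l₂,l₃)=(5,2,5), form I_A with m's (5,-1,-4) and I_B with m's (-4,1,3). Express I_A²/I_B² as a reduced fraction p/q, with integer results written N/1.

45/49

Shared (l₁,l₂,l₃)=(5,2,5): N and (l;000)² cancel in I_A²/I_B².
A: Δ = 2!·8!·2!/13! = 1/38610; Racah Σ t=0..0: t=0:+1/80640 = 1/80640; ⇒ 3j(5 2 5; 5 -1 -4)² = 9/286, sgn -1
B: Δ = 2!·8!·2!/13! = 1/38610; Racah Σ t=1..2: t=1:−1/80640 t=2:+1/10080 = 1/11520; ⇒ 3j(5 2 5; -4 1 3)² = 49/1430, sgn +1
I_A²/I_B² = (9/286)/(49/1430) = 45/49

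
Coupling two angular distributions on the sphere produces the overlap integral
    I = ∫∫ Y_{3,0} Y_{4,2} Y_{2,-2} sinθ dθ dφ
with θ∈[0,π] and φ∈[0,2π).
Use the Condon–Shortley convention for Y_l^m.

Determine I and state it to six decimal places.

0.000000

l₁+l₂+l₃=9 is odd: 3j(l;000)=0 ⇒ I=0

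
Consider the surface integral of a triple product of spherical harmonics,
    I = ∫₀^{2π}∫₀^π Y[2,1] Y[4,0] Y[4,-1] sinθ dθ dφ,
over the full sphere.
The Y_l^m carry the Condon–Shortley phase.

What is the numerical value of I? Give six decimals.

-0.044869

Rules hold: Σm=0, L=10 even, 2≤4≤6.
N = 5·9·9 = 405
Δ = 2!·2!·6!/11! = 1/13860
Racah Σ t=0..2: t=0:+1/192 t=1:−1/36 t=2:+1/192 = -5/288
⇒ 3j(2 4 4; 0 0 0)² = 20/693, sgn -1
Racah Σ t=0..1: t=0:+1/96 t=1:−1/72 = -1/288
⇒ 3j(2 4 4; 1 0 -1)² = 1/462, sgn +1
4πI² = N·(3j₀)²·(3jₘ)² = 150/5929
I = -1·√(0.0252994/4π) = -0.04486937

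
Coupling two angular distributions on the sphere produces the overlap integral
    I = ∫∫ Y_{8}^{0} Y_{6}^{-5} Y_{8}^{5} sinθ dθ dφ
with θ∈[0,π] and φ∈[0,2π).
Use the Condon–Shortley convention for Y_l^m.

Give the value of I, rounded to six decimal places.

Rules hold: Σm=0, L=22 even, 2≤8≤14.
N = 17·13·17 = 3757
Δ = 6!·10!·6!/23! = 1/13742520792
Racah Σ t=0..6: t=0:+1/41803776000 t=1:−1/435456000 t=2:+1/39813120 t=3:−1/18662400 t=4:+1/39813120 t=5:−1/435456000 t=6:+1/41803776000 = -11/1393459200
⇒ 3j(8 6 8; 0 0 0)² = 600/96577, sgn -1
Racah Σ t=0..1: t=0:+1/6967296000 t=1:−1/2612736000 = -1/4180377600
⇒ 3j(8 6 8; 0 -5 5)² = 75/7429, sgn +1
4πI² = N·(3j₀)²·(3jₘ)² = 45000/190969
I = -1·√(0.23564/4π) = -0.13693671

-0.136937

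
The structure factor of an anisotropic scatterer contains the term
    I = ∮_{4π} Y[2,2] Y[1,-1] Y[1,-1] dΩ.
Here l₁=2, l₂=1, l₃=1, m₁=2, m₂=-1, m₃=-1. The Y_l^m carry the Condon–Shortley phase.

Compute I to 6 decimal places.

0.309019

m-sum 0 ✓  L=4 even ✓  1≤1≤3 ✓
Π(2lᵢ+1) = 5×3×3 = 45
triangle coeff Δ(2,1,1) = 1/30
Σ_t [1,1]: t=1:−1/1 = -1/1
(3j)²=2/15 [(2 1 1; 0 0 0)], sign=+1
Σ_t [0,0]: t=0:+1/4 = 1/4
(3j)²=1/5 [(2 1 1; 2 -1 -1)], sign=+1
⇒ 4πI² = 6/5
I = (+1)√(6/5/(4π)) = 0.30901936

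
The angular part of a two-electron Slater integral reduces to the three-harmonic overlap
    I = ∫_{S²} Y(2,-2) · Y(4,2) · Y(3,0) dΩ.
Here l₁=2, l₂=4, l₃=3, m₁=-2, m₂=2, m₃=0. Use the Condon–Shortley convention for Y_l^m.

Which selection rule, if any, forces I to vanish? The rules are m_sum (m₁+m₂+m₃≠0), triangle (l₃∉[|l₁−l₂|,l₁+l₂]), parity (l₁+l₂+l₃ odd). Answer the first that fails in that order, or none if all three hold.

parity

azimuthal sum: -2 + 2 + 0 = 0  ✓
2 ≤ 3 ≤ 6 (triangle on l)  ✓
L = 2 + 4 + 3 = 9 (odd)  ✗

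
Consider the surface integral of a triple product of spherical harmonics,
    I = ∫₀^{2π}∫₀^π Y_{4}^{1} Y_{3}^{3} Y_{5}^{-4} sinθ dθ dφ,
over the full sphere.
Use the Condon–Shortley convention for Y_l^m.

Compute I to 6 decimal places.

-0.186208

Rules hold: Σm=0, L=12 even, 1≤5≤7.
N = 9·7·11 = 693
Δ = 2!·6!·4!/13! = 1/180180
Racah Σ t=0..2: t=0:+1/576 t=1:−1/144 t=2:+1/576 = -1/288
⇒ 3j(4 3 5; 0 0 0)² = 20/1001, sgn +1
Racah Σ t=2..2: t=2:+1/5760 = 1/5760
⇒ 3j(4 3 5; 1 3 -4)² = 9/286, sgn -1
4πI² = N·(3j₀)²·(3jₘ)² = 810/1859
I = -1·√(0.435718/4π) = -0.18620781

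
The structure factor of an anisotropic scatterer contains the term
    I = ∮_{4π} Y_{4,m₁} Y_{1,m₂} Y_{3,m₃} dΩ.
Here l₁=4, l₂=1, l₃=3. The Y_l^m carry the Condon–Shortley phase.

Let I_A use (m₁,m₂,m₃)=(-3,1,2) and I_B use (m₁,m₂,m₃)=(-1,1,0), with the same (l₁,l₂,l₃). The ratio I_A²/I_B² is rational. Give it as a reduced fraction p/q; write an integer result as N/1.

21/10

Same 4,1,3: normalisation and zero-m 3j drop out of the ratio.
A: Δ: 2! 6! 0! / 9! → 1/252; sum: t=2:+1/240 = 1/240; 3j²(4 1 3; -3 1 2) = Δ·Π!·Σ² = 1/12  (sign -1)
B: Δ: 2! 6! 0! / 9! → 1/252; sum: t=2:+1/72 = 1/72; 3j²(4 1 3; -1 1 0) = Δ·Π!·Σ² = 5/126  (sign -1)
I_A²/I_B² = (1/12)/(5/126) = 21/10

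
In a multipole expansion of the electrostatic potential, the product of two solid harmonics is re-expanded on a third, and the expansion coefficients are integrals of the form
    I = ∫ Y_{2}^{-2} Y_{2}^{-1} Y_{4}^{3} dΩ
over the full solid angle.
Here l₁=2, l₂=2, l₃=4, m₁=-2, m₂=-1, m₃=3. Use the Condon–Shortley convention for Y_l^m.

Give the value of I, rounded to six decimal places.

Rules hold: Σm=0, L=8 even, 0≤4≤4.
N = 5·5·9 = 225
Δ = 0!·4!·4!/9! = 1/630
Racah Σ t=0..0: t=0:+1/16 = 1/16
⇒ 3j(2 2 4; 0 0 0)² = 2/35, sgn +1
Racah Σ t=0..0: t=0:+1/144 = 1/144
⇒ 3j(2 2 4; -2 -1 3)² = 1/18, sgn -1
4πI² = N·(3j₀)²·(3jₘ)² = 5/7
I = -1·√(0.714286/4π) = -0.23841361

-0.238414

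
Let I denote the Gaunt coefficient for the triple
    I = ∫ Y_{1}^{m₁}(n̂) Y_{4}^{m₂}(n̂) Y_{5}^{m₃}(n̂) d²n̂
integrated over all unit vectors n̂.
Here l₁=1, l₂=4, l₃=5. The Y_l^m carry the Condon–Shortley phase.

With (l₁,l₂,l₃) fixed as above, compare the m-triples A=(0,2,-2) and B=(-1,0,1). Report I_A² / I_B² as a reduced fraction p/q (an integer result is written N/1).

7/5

Same 1,4,5: normalisation and zero-m 3j drop out of the ratio.
A: Δ: 0! 2! 8! / 11! → 1/495; sum: t=0:+1/1440 = 1/1440; 3j²(1 4 5; 0 2 -2) = Δ·Π!·Σ² = 7/165  (sign -1)
B: Δ: 0! 2! 8! / 11! → 1/495; sum: t=0:+1/1152 = 1/1152; 3j²(1 4 5; -1 0 1) = Δ·Π!·Σ² = 1/33  (sign +1)
I_A²/I_B² = (7/165)/(1/33) = 7/5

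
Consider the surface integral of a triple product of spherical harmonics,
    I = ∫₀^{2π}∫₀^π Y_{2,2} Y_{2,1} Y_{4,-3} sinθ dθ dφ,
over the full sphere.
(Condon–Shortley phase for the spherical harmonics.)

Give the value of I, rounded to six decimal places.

-0.238414

Checks pass: Σm=0; 8 even; l₃=4∈[0,4].
(2·2+1)(2·2+1)(2·4+1) = 225
Δ: 0! 4! 4! / 9! → 1/630
sum: t=0:+1/16 = 1/16
3j²(2 2 4; 0 0 0) = Δ·Π!·Σ² = 2/35  (sign +1)
sum: t=0:+1/144 = 1/144
3j²(2 2 4; 2 1 -3) = Δ·Π!·Σ² = 1/18  (sign -1)
combine: 4πI² = 225·2/35·1/18 = 5/7
take √, sign -1: I = -0.23841361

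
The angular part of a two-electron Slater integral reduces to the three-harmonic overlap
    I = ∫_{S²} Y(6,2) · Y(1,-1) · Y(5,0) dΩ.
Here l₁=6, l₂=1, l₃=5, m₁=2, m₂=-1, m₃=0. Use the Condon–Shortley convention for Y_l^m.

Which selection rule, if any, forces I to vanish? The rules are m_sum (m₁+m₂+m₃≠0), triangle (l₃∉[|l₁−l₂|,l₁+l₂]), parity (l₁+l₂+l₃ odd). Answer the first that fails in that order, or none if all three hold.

m_sum

azimuthal sum: 2 − 1 + 0 = 1  ✗
5 ≤ 5 ≤ 7 (triangle on l)
L = 6 + 1 + 5 = 12 (even)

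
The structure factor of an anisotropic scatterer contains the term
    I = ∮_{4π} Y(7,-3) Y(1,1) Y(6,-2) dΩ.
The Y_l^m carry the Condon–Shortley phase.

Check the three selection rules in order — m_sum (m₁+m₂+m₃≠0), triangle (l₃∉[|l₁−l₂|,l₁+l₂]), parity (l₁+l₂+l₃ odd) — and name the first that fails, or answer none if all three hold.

m₁+m₂+m₃ = -3 + 1 − 2 = -4  ✗
triangle: |7−1|=6 ≤ l₃=6 ≤ 7+1=8
parity: l₁+l₂+l₃ = 14 is even

m_sum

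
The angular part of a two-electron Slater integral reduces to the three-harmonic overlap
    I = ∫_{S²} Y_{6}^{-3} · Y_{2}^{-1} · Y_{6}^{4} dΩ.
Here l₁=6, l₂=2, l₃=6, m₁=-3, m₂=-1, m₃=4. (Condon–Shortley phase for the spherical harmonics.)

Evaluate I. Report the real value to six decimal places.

0.179515

Rules hold: Σm=0, L=14 even, 4≤6≤8.
N = 13·5·13 = 845
Δ = 2!·10!·2!/15! = 1/90090
Racah Σ t=0..2: t=0:+1/69120 t=1:−1/14400 t=2:+1/69120 = -7/172800
⇒ 3j(6 2 6; 0 0 0)² = 14/715, sgn -1
Racah Σ t=0..1: t=0:+1/725760 t=1:−1/161280 = -1/207360
⇒ 3j(6 2 6; -3 -1 4)² = 7/286, sgn -1
4πI² = N·(3j₀)²·(3jₘ)² = 49/121
I = +1·√(0.404959/4π) = 0.17951487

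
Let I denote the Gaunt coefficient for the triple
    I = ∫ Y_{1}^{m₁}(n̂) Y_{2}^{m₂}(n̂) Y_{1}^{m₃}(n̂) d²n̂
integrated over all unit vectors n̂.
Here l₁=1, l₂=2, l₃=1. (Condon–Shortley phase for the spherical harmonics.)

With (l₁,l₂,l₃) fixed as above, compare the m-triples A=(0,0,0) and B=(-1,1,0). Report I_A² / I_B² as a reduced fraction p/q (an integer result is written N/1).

Shared (l₁,l₂,l₃)=(1,2,1): N and (l;000)² cancel in I_A²/I_B².
A: Δ = 2!·0!·2!/5! = 1/30; Racah Σ t=1..1: t=1:−1/1 = -1/1; ⇒ 3j(1 2 1; 0 0 0)² = 2/15, sgn +1
B: Δ = 2!·0!·2!/5! = 1/30; Racah Σ t=2..2: t=2:+1/2 = 1/2; ⇒ 3j(1 2 1; -1 1 0)² = 1/10, sgn -1
I_A²/I_B² = (2/15)/(1/10) = 4/3

4/3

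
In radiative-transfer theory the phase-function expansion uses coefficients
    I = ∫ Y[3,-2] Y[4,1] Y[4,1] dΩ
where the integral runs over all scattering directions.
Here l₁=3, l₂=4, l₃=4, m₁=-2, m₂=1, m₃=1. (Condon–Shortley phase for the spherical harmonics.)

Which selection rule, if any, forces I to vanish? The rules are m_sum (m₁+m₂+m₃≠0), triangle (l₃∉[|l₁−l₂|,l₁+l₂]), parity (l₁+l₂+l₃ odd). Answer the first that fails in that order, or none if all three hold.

parity

m₁+m₂+m₃ = -2 + 1 + 1 = 0  ✓
triangle: |3−4|=1 ≤ l₃=4 ≤ 3+4=7  ✓
parity: l₁+l₂+l₃ = 11 is odd  ✗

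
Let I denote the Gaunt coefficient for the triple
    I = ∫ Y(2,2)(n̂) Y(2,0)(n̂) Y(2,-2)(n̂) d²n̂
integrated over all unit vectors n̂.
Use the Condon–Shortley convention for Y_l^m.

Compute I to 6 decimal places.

-0.180224

Checks pass: Σm=0; 6 even; l₃=2∈[0,4].
(2·2+1)(2·2+1)(2·2+1) = 125
Δ: 2! 2! 2! / 7! → 1/630
sum: t=0:+1/8 t=1:−1/1 t=2:+1/8 = -3/4
3j²(2 2 2; 0 0 0) = Δ·Π!·Σ² = 2/35  (sign -1)
sum: t=0:+1/8 = 1/8
3j²(2 2 2; 2 0 -2) = Δ·Π!·Σ² = 2/35  (sign +1)
combine: 4πI² = 125·2/35·2/35 = 20/49
take √, sign -1: I = -0.18022375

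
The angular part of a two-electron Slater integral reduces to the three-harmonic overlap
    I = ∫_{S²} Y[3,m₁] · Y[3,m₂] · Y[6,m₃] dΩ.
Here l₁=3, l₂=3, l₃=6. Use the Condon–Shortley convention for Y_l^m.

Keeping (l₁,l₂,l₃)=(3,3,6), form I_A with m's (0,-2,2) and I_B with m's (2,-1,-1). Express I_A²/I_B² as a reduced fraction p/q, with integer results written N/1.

l's match ⇒ only the (l;m) 3-j factors differ between A and B.
A: triangle coeff Δ(3,3,6) = 1/12012; Σ_t [0,0]: t=0:+1/4320 = 1/4320; (3j)²=8/429 [(3 3 6; 0 -2 2)], sign=+1
B: triangle coeff Δ(3,3,6) = 1/12012; Σ_t [0,0]: t=0:+1/5760 = 1/5760; (3j)²=5/572 [(3 3 6; 2 -1 -1)], sign=-1
I_A²/I_B² = (8/429)/(5/572) = 32/15

32/15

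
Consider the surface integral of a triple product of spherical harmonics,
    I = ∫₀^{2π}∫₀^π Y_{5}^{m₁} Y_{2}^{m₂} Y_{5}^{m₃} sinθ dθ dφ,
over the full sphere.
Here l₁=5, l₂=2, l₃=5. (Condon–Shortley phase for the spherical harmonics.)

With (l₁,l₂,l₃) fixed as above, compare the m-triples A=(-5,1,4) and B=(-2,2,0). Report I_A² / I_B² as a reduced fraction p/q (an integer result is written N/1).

27/28

l's match ⇒ only the (l;m) 3-j factors differ between A and B.
A: triangle coeff Δ(5,2,5) = 1/38610; Σ_t [2,2]: t=2:+1/80640 = 1/80640; (3j)²=9/286 [(5 2 5; -5 1 4)], sign=-1
B: triangle coeff Δ(5,2,5) = 1/38610; Σ_t [2,2]: t=2:+1/2880 = 1/2880; (3j)²=14/429 [(5 2 5; -2 2 0)], sign=-1
I_A²/I_B² = (9/286)/(14/429) = 27/28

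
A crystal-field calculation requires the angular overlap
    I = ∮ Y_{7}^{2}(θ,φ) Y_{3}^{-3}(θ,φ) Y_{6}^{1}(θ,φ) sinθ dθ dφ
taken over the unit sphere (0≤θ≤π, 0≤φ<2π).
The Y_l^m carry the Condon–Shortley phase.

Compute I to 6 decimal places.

-0.170823

Rules hold: Σm=0, L=16 even, 4≤6≤10.
N = 15·7·13 = 1365
Δ = 4!·10!·2!/17! = 1/2042040
Racah Σ t=1..3: t=1:−1/207360 t=2:+1/57600 t=3:−1/207360 = 1/129600
⇒ 3j(7 3 6; 0 0 0)² = 168/12155, sgn +1
Racah Σ t=0..0: t=0:+1/691200 = 1/691200
⇒ 3j(7 3 6; 2 -3 1)² = 189/9724, sgn -1
4πI² = N·(3j₀)²·(3jₘ)² = 166698/454597
I = -1·√(0.366694/4π) = -0.17082325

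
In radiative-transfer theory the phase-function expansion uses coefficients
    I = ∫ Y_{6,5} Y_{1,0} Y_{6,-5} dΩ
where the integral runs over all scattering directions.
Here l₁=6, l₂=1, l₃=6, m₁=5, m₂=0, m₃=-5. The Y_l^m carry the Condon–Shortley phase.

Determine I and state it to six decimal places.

0.000000

l₁+l₂+l₃=13 is odd: 3j(l;000)=0 ⇒ I=0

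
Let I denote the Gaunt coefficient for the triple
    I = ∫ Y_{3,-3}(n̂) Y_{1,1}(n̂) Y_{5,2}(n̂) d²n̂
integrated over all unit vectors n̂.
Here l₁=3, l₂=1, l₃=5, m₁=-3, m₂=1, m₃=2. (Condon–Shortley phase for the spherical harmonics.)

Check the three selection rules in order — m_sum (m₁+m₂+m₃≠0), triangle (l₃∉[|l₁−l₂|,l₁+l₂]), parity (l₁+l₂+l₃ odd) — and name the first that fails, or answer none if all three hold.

Σmᵢ = 0  ✓
l₃∈[|l₁−l₂|,l₁+l₂]=[2,4], have l₃=5  ✗
Σlᵢ = 9 ⇒ odd

triangle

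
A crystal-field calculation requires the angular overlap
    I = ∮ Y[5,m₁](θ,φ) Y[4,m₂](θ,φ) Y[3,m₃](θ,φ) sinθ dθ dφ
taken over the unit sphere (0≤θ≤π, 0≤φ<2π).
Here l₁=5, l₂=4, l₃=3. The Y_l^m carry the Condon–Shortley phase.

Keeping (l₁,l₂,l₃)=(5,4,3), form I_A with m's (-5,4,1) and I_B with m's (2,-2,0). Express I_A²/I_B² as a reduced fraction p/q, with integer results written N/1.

70/1

Shared (l₁,l₂,l₃)=(5,4,3): N and (l;000)² cancel in I_A²/I_B².
A: Δ = 6!·4!·2!/13! = 1/180180; Racah Σ t=6..6: t=6:+1/34560 = 1/34560; ⇒ 3j(5 4 3; -5 4 1)² = 14/429, sgn +1
B: Δ = 6!·4!·2!/13! = 1/180180; Racah Σ t=0..2: t=0:+1/8640 t=1:−1/480 t=2:+1/576 = -1/4320; ⇒ 3j(5 4 3; 2 -2 0)² = 1/2145, sgn +1
I_A²/I_B² = (14/429)/(1/2145) = 70/1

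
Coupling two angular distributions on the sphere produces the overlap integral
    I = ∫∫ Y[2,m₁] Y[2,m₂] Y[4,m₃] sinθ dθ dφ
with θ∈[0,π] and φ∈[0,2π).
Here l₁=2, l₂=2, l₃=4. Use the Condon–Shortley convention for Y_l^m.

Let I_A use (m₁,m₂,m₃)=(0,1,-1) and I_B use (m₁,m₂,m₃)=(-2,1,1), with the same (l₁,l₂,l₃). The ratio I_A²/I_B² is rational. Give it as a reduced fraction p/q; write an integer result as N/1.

Shared (l₁,l₂,l₃)=(2,2,4): N and (l;000)² cancel in I_A²/I_B².
A: Δ = 0!·4!·4!/9! = 1/630; Racah Σ t=0..0: t=0:+1/24 = 1/24; ⇒ 3j(2 2 4; 0 1 -1)² = 1/21, sgn -1
B: Δ = 0!·4!·4!/9! = 1/630; Racah Σ t=0..0: t=0:+1/144 = 1/144; ⇒ 3j(2 2 4; -2 1 1)² = 1/126, sgn -1
I_A²/I_B² = (1/21)/(1/126) = 6/1

6/1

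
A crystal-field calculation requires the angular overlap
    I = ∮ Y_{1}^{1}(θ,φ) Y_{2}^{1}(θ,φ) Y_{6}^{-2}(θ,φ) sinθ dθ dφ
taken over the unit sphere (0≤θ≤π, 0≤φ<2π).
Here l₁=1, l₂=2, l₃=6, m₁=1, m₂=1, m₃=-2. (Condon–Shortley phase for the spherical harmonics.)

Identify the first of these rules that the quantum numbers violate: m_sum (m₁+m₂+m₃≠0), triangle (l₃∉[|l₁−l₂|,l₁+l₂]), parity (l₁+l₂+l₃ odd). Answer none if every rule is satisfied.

triangle

m₁+m₂+m₃ = 1 + 1 − 2 = 0  ✓
triangle: |1−2|=1 ≤ l₃=6 ≤ 1+2=3  ✗
parity: l₁+l₂+l₃ = 9 is odd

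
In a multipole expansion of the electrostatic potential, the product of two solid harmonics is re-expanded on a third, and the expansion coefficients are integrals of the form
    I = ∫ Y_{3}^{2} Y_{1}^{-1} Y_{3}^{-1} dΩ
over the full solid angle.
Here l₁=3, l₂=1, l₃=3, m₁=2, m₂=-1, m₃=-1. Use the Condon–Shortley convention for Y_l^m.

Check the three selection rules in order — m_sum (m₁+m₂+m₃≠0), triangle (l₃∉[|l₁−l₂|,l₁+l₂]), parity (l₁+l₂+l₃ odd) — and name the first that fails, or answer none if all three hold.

parity

Σmᵢ = 0  ✓
l₃∈[|l₁−l₂|,l₁+l₂]=[2,4], have l₃=3  ✓
Σlᵢ = 7 ⇒ odd  ✗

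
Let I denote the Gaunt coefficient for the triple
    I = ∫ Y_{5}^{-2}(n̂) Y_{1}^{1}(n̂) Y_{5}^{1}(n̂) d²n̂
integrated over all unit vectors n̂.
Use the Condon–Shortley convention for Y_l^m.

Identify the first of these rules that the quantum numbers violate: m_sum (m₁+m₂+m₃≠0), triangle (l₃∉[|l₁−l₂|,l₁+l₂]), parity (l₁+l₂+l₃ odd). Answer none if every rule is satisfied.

Σmᵢ = 0  ✓
l₃∈[|l₁−l₂|,l₁+l₂]=[4,6], have l₃=5  ✓
Σlᵢ = 11 ⇒ odd  ✗

parity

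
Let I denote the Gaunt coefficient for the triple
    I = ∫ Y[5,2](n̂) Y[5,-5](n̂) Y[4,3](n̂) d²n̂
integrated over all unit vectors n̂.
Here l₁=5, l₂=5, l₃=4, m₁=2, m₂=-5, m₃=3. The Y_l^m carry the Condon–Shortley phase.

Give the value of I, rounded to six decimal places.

m-sum 0 ✓  L=14 even ✓  0≤4≤10 ✓
Π(2lᵢ+1) = 11×11×9 = 1089
triangle coeff Δ(5,5,4) = 1/3153150
Σ_t [1,5]: t=1:−1/69120 t=2:+1/1728 t=3:−1/576 t=4:+1/1728 t=5:−1/69120 = -7/11520
(3j)²=2/143 [(5 5 4; 0 0 0)], sign=-1
Σ_t [0,0]: t=0:+1/103680 = 1/103680
(3j)²=7/429 [(5 5 4; 2 -5 3)], sign=-1
⇒ 4πI² = 42/169
I = (+1)√(42/169/(4π)) = 0.14062948

0.140629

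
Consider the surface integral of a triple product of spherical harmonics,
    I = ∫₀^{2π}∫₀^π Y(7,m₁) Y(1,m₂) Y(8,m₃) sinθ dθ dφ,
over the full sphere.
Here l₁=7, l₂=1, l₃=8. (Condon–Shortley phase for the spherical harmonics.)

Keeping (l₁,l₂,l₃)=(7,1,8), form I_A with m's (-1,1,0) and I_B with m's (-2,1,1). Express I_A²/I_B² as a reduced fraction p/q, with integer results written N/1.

Shared (l₁,l₂,l₃)=(7,1,8): N and (l;000)² cancel in I_A²/I_B².
A: Δ = 0!·14!·2!/17! = 1/2040; Racah Σ t=0..0: t=0:+1/58060800 = 1/58060800; ⇒ 3j(7 1 8; -1 1 0)² = 7/510, sgn +1
B: Δ = 0!·14!·2!/17! = 1/2040; Racah Σ t=0..0: t=0:+1/87091200 = 1/87091200; ⇒ 3j(7 1 8; -2 1 1)² = 7/680, sgn -1
I_A²/I_B² = (7/510)/(7/680) = 4/3

4/3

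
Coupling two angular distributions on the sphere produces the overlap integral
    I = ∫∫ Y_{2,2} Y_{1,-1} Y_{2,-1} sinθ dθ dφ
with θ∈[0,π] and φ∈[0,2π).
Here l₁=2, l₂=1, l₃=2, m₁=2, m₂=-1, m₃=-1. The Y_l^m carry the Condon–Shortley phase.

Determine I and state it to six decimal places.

0.000000

l₁+l₂+l₃=5 is odd: 3j(l;000)=0 ⇒ I=0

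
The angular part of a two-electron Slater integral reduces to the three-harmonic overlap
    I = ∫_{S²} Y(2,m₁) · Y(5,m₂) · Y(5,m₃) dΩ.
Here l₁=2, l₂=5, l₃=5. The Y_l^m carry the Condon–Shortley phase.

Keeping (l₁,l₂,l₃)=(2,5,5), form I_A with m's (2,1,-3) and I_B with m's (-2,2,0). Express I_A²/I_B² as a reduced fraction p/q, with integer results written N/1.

4/5

Shared (l₁,l₂,l₃)=(2,5,5): N and (l;000)² cancel in I_A²/I_B².
A: Δ = 2!·2!·8!/13! = 1/38610; Racah Σ t=0..0: t=0:+1/5760 = 1/5760; ⇒ 3j(2 5 5; 2 1 -3)² = 56/2145, sgn +1
B: Δ = 2!·2!·8!/13! = 1/38610; Racah Σ t=2..2: t=2:+1/2880 = 1/2880; ⇒ 3j(2 5 5; -2 2 0)² = 14/429, sgn -1
I_A²/I_B² = (56/2145)/(14/429) = 4/5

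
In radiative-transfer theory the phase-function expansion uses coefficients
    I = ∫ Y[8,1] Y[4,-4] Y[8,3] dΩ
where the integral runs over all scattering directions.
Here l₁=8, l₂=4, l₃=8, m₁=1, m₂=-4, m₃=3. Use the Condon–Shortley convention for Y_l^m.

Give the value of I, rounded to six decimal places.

m-sum 0 ✓  L=20 even ✓  4≤8≤12 ✓
Π(2lᵢ+1) = 17×9×17 = 2601
triangle coeff Δ(8,4,8) = 1/185175900
Σ_t [0,4]: t=0:+1/557383680 t=1:−1/21772800 t=2:+1/8294400 t=3:−1/21772800 t=4:+1/557383680 = 1/30965760
(3j)²=36/4199 [(8 4 8; 0 0 0)], sign=+1
Σ_t [0,0]: t=0:+1/348364800 = 1/348364800
(3j)²=66/4199 [(8 4 8; 1 -4 3)], sign=-1
⇒ 4πI² = 21384/61009
I = (-1)√(21384/61009/(4π)) = -0.16701004

-0.167010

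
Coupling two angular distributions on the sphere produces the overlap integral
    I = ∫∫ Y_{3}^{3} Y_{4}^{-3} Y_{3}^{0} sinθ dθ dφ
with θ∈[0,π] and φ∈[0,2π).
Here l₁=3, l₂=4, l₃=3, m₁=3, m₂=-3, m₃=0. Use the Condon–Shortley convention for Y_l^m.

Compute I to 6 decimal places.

Rules hold: Σm=0, L=10 even, 1≤3≤7.
N = 7·9·7 = 441
Δ = 4!·2!·4!/11! = 1/34650
Racah Σ t=1..3: t=1:−1/72 t=2:+1/16 t=3:−1/72 = 5/144
⇒ 3j(3 4 3; 0 0 0)² = 2/77, sgn -1
Racah Σ t=0..0: t=0:+1/288 = 1/288
⇒ 3j(3 4 3; 3 -3 0)² = 1/22, sgn -1
4πI² = N·(3j₀)²·(3jₘ)² = 63/121
I = +1·√(0.520661/4π) = 0.20355073

0.203551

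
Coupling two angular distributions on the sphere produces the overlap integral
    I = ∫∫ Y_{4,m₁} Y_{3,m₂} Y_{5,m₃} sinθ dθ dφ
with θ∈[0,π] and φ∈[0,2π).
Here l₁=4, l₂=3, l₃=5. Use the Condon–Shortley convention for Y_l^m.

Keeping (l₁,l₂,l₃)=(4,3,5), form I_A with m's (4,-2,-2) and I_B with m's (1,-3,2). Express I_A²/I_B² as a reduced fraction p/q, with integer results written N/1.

28/75

Same 4,3,5: normalisation and zero-m 3j drop out of the ratio.
A: Δ: 2! 6! 4! / 13! → 1/180180; sum: t=0:+1/8640 = 1/8640; 3j²(4 3 5; 4 -2 -2) = Δ·Π!·Σ² = 14/1287  (sign -1)
B: Δ: 2! 6! 4! / 13! → 1/180180; sum: t=0:+1/1728 = 1/1728; 3j²(4 3 5; 1 -3 2) = Δ·Π!·Σ² = 25/858  (sign -1)
I_A²/I_B² = (14/1287)/(25/858) = 28/75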